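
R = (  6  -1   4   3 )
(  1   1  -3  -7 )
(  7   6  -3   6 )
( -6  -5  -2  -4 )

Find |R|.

|R| = 1616

Expand along row 1:
  + (6) · M_11   where M_11 = det([1 -3 -7; 6 -3 6; -5 -2 -4]) = 231
  − (-1) · M_12   where M_12 = det([1 -3 -7; 7 -3 6; -6 -2 -4]) = 272
  + (4) · M_13   where M_13 = det([1 1 -7; 7 6 6; -6 -5 -4]) = -9
  − (3) · M_14   where M_14 = det([1 1 -3; 7 6 -3; -6 -5 -2]) = 2
det = (+1)·(6)·(231) + (-1)·(-1)·(272) + (+1)·(4)·(-9) + (-1)·(3)·(2) = 1616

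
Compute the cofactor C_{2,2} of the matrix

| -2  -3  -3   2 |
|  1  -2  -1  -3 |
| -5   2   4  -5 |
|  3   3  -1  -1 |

64

Delete row 2 and column 2; the remaining 3×3 submatrix is [-2 -3 2; -5 4 -5; 3 -1 -1].
Its determinant is 64.
The cofactor carries sign (−1)^(2+2) = +1, so C_{2,2} = +(64) = 64.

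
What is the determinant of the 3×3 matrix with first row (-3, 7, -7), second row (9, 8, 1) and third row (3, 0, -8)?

Expand along row 3:
  + 3 · |7 -7; 8 1| = 3·(7 − (-56)) = 189
  + (-8) · |-3 7; 9 8| = (-8)·(-24 − 63) = 696
Sum: (189) + (696) = 885

885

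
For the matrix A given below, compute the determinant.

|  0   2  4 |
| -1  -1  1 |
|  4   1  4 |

28

Expand along column 1:
  − (-1) · |2 4; 1 4| = −(-1)·(8 − 4) = 4
  + 4 · |2 4; -1 1| = 4·(2 − (-4)) = 24
Sum: (4) + (24) = 28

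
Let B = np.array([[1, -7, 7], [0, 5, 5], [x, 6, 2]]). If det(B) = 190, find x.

-3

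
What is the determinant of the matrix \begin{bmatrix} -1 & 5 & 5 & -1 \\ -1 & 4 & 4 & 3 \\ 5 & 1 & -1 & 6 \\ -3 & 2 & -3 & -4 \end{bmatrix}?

Expand along row 1:
  + (-1) · M_11   where M_11 = det([4 4 3; 1 -1 6; 2 -3 -4]) = 149
  − (5) · M_12   where M_12 = det([-1 4 3; 5 -1 6; -3 -3 -4]) = -68
  + (5) · M_13   where M_13 = det([-1 4 3; 5 1 6; -3 2 -4]) = 63
  − (-1) · M_14   where M_14 = det([-1 4 4; 5 1 -1; -3 2 -3]) = 125
det = (+1)·(-1)·(149) + (-1)·(5)·(-68) + (+1)·(5)·(63) + (-1)·(-1)·(125) = 631

631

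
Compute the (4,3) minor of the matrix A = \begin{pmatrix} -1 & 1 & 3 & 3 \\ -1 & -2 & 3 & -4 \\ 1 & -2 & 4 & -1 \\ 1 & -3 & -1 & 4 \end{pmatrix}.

Delete row 4 and column 3; the remaining 3×3 submatrix is [-1 1 3; -1 -2 -4; 1 -2 -1].
Its determinant is 13.

The minor is 13.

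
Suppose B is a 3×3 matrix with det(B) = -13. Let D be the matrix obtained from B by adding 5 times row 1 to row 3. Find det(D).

|D| = -13

Adding a multiple of one row to another leaves the determinant unchanged.
det(D) = (1)·(-13) = -13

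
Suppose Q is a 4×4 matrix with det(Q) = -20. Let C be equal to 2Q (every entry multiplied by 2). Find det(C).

For a 4×4 matrix, det(2Q) = 2^4·det(Q) = 16·det(Q).
det(C) = (16)·(-20) = -320

The determinant is -320.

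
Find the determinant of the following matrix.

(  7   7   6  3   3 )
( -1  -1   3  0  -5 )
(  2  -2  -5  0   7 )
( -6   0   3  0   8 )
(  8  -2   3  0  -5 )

The determinant is 3774.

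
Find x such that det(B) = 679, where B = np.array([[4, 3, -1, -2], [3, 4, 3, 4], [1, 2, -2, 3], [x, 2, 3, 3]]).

Expanding along the row containing x, det(B) is linear in x: det(B) = (-83)·x + (98).
Set (-83)·x + (98) = 679  ⇒  (-83)·x = 581  ⇒  x = -7.

x = -7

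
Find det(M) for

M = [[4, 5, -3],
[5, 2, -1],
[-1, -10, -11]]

det(M) = 296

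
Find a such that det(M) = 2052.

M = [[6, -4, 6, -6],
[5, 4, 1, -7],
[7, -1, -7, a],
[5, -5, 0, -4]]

Expanding along the column containing a, det(M) is linear in a: det(M) = (260)·a + (1792).
Set (260)·a + (1792) = 2052  ⇒  (260)·a = 260  ⇒  a = 1.

1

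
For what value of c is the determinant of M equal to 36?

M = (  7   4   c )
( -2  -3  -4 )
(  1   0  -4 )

Expanding along the column containing c, det(M) is linear in c: det(M) = (3)·c + (36).
Set (3)·c + (36) = 36  ⇒  (3)·c = 0  ⇒  c = 0.

c = 0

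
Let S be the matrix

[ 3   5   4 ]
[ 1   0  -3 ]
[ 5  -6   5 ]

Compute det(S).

Expand along column 2:
  − 5 · |1 -3; 5 5| = −5·(5 − (-15)) = -100
  − (-6) · |3 4; 1 -3| = −(-6)·(-9 − 4) = -78
Sum: (-100) + (-78) = -178

|S| = -178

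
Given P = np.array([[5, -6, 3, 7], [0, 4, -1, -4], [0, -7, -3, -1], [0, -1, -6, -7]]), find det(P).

|P| = -240

Expand along column 1 (it has 3 zeros):
  + (5) · M_11   where M_11 = det([4 -1 -4; -7 -3 -1; -1 -6 -7]) = -48
det = (+1)·(5)·(-48) = -240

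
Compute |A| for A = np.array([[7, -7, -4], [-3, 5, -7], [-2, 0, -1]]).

-152

Expand along row 3:
  + (-2) · |-7 -4; 5 -7| = (-2)·(49 − (-20)) = -138
  + (-1) · |7 -7; -3 5| = (-1)·(35 − 21) = -14
Sum: (-138) + (-14) = -152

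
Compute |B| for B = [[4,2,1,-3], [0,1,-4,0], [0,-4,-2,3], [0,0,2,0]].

The determinant is -24.

Expand along row 4 (it has 3 zeros):
  − (2) · M_43   where M_43 = det([4 2 -3; 0 1 0; 0 -4 3]) = 12
det = (-1)·(2)·(12) = -24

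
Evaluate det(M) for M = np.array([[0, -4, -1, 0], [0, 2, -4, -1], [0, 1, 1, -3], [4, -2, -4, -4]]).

228

Expand along column 1 (it has 3 zeros):
  − (4) · M_41   where M_41 = det([-4 -1 0; 2 -4 -1; 1 1 -3]) = -57
det = (-1)·(4)·(-57) = 228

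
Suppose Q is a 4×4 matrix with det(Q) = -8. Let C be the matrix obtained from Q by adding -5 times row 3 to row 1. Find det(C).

The determinant is -8.

Adding a multiple of one row to another leaves the determinant unchanged.
det(C) = (1)·(-8) = -8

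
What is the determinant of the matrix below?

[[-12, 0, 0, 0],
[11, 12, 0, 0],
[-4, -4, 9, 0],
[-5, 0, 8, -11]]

The determinant is 14256.

The matrix is lower triangular, so the determinant is the product of the diagonal entries:
det = (-12) · (12) · (9) · (-11) = 14256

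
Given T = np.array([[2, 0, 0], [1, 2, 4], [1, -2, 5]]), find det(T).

|T| = 36

Expand along row 1:
  + 2 · |2 4; -2 5| = 2·(10 − (-8)) = 36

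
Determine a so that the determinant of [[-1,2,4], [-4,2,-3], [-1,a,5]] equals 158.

Expanding along the row containing a, det(B) is linear in a: det(B) = (-19)·a + (44).
Set (-19)·a + (44) = 158  ⇒  (-19)·a = 114  ⇒  a = -6.

a = -6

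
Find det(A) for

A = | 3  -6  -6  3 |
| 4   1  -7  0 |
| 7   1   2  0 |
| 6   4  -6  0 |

Expand along column 4 (it has 3 zeros):
  − (3) · M_14   where M_14 = det([4 1 -7; 7 1 2; 6 4 -6]) = -156
det = (-1)·(3)·(-156) = 468

The determinant is 468.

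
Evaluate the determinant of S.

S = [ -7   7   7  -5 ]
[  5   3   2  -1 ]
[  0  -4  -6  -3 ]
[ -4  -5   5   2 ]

-2667

Expand along row 3 (it has 1 zero):
  − (-4) · M_32   where M_32 = det([-7 7 -5; 5 2 -1; -4 5 2]) = -270
  + (-6) · M_33   where M_33 = det([-7 7 -5; 5 3 -1; -4 -5 2]) = 16
  − (-3) · M_34   where M_34 = det([-7 7 7; 5 3 2; -4 -5 5]) = -497
det = (-1)·(-4)·(-270) + (+1)·(-6)·(16) + (-1)·(-3)·(-497) = -2667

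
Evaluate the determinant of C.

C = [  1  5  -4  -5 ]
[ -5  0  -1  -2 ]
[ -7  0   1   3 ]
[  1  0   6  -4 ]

Expand along column 2 (it has 3 zeros):
  − (5) · M_12   where M_12 = det([-5 -1 -2; -7 1 3; 1 6 -4]) = 221
det = (-1)·(5)·(221) = -1105

-1105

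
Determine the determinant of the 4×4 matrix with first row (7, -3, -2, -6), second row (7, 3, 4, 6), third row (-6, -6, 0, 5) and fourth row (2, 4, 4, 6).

The determinant is -372.

Expand along row 3 (it has 1 zero):
  + (-6) · M_31   where M_31 = det([-3 -2 -6; 3 4 6; 4 4 6]) = 12
  − (-6) · M_32   where M_32 = det([7 -2 -6; 7 4 6; 2 4 6]) = -60
  − (5) · M_34   where M_34 = det([7 -3 -2; 7 3 4; 2 4 4]) = -12
det = (+1)·(-6)·(12) + (-1)·(-6)·(-60) + (-1)·(5)·(-12) = -372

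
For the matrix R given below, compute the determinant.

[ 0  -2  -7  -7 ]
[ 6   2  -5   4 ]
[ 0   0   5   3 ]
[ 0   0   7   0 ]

-252

R is block upper-triangular with a 2×2 block and a 2×2 block on the diagonal, so its determinant equals the product of the determinants of the diagonal blocks.
det of the 2×2 block = 12
det of the 2×2 block = -21
det = (12)·(-21) = -252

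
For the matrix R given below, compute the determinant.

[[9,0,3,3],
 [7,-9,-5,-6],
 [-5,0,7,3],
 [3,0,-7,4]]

The determinant is -5130.

Expand along column 2 (it has 3 zeros):
  + (-9) · M_22   where M_22 = det([9 3 3; -5 7 3; 3 -7 4]) = 570
det = (+1)·(-9)·(570) = -5130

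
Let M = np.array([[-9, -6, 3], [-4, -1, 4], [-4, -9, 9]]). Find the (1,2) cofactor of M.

Delete row 1 and column 2; the remaining 2×2 submatrix is [-4 4; -4 9].
Its determinant is (-4)·9 − 4·(-4) = -20.
The cofactor carries sign (−1)^(1+2) = −1, so C_{1,2} = −(-20) = 20.

The cofactor is 20.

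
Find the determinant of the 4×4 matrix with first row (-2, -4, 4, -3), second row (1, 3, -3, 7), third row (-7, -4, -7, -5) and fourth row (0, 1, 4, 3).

-550

Expand along row 4 (it has 1 zero):
  + (1) · M_42   where M_42 = det([-2 4 -3; 1 -3 7; -7 -7 -5]) = -220
  − (4) · M_43   where M_43 = det([-2 -4 -3; 1 3 7; -7 -4 -5]) = 99
  + (3) · M_44   where M_44 = det([-2 -4 4; 1 3 -3; -7 -4 -7]) = 22
det = (+1)·(1)·(-220) + (-1)·(4)·(99) + (+1)·(3)·(22) = -550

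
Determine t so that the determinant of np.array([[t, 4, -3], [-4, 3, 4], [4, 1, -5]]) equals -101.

Expanding along the column containing t, det(A) is linear in t: det(A) = (-19)·t + (32).
Set (-19)·t + (32) = -101  ⇒  (-19)·t = -133  ⇒  t = 7.

t = 7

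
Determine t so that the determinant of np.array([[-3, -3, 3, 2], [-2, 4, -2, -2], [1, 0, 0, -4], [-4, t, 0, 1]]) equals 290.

Expanding along the row containing t, det(A) is linear in t: det(A) = (-50)·t + (90).
Set (-50)·t + (90) = 290  ⇒  (-50)·t = 200  ⇒  t = -4.

t = -4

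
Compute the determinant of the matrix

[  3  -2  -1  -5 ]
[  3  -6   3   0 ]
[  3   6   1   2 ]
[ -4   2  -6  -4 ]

-252

Expand along row 2 (it has 1 zero):
  − (3) · M_21   where M_21 = det([-2 -1 -5; 6 1 2; 2 -6 -4]) = 146
  + (-6) · M_22   where M_22 = det([3 -1 -5; 3 1 2; -4 -6 -4]) = 90
  − (3) · M_23   where M_23 = det([3 -2 -5; 3 6 2; -4 2 -4]) = -242
det = (-1)·(3)·(146) + (+1)·(-6)·(90) + (-1)·(3)·(-242) = -252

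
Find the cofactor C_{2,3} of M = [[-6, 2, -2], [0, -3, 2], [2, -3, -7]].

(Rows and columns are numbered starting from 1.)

Delete row 2 and column 3; the remaining 2×2 submatrix is [-6 2; 2 -3].
Its determinant is (-6)·(-3) − 2·2 = 14.
The cofactor carries sign (−1)^(2+3) = −1, so C_{2,3} = −(14) = -14.

The cofactor is -14.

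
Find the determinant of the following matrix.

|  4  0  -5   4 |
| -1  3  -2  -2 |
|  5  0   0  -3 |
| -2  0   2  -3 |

-123

Expand along column 2 (it has 3 zeros):
  + (3) · M_22   where M_22 = det([4 -5 4; 5 0 -3; -2 2 -3]) = -41
det = (+1)·(3)·(-41) = -123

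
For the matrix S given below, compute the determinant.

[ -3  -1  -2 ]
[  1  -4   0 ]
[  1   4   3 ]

23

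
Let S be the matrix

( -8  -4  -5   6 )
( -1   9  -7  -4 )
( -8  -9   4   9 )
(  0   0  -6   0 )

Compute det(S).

Expand along row 4 (it has 3 zeros):
  − (-6) · M_43   where M_43 = det([-8 -4 6; -1 9 -4; -8 -9 9]) = -38
det = (-1)·(-6)·(-38) = -228

The determinant is -228.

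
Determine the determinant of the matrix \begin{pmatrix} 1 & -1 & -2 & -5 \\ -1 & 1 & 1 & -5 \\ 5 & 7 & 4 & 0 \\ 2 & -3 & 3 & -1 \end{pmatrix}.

Expand along row 3 (it has 1 zero):
  + (5) · M_31   where M_31 = det([-1 -2 -5; 1 1 -5; -3 3 -1]) = -76
  − (7) · M_32   where M_32 = det([1 -2 -5; -1 1 -5; 2 3 -1]) = 61
  + (4) · M_33   where M_33 = det([1 -1 -5; -1 1 -5; 2 -3 -1]) = -10
det = (+1)·(5)·(-76) + (-1)·(7)·(61) + (+1)·(4)·(-10) = -847

-847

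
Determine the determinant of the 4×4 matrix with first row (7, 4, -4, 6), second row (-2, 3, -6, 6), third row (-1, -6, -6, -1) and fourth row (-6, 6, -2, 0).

The determinant is 2606.

Expand along row 4 (it has 1 zero):
  − (-6) · M_41   where M_41 = det([4 -4 6; 3 -6 6; -6 -6 -1]) = -24
  + (6) · M_42   where M_42 = det([7 -4 6; -2 -6 6; -1 -6 -1]) = 362
  − (-2) · M_43   where M_43 = det([7 4 6; -2 3 6; -1 -6 -1]) = 289
det = (-1)·(-6)·(-24) + (+1)·(6)·(362) + (-1)·(-2)·(289) = 2606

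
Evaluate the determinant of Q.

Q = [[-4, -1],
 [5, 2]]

det(Q) = (-4)·2 − (-1)·5 = -8 − (-5) = -3

The determinant is -3.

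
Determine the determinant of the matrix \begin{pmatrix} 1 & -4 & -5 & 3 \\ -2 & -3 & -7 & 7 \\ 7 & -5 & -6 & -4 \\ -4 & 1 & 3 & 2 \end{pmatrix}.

Expand along row 1:
  + (1) · M_11   where M_11 = det([-3 -7 7; -5 -6 -4; 1 3 2]) = -105
  − (-4) · M_12   where M_12 = det([-2 -7 7; 7 -6 -4; -4 3 2]) = -35
  + (-5) · M_13   where M_13 = det([-2 -3 7; 7 -5 -4; -4 1 2]) = -85
  − (3) · M_14   where M_14 = det([-2 -3 -7; 7 -5 -6; -4 1 3]) = 100
det = (+1)·(1)·(-105) + (-1)·(-4)·(-35) + (+1)·(-5)·(-85) + (-1)·(3)·(100) = -120

-120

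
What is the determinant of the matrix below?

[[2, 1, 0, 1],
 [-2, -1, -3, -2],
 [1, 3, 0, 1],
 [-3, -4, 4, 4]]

Expand along column 3 (it has 2 zeros):
  − (-3) · M_23   where M_23 = det([2 1 1; 1 3 1; -3 -4 4]) = 30
  − (4) · M_43   where M_43 = det([2 1 1; -2 -1 -2; 1 3 1]) = 5
det = (-1)·(-3)·(30) + (-1)·(4)·(5) = 70

70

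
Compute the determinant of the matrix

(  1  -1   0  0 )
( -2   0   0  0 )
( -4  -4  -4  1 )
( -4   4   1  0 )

2

The matrix is block lower-triangular with a 2×2 block and a 2×2 block on the diagonal, so its determinant equals the product of the determinants of the diagonal blocks.
det of the 2×2 block = -2
det of the 2×2 block = -1
det = (-2)·(-1) = 2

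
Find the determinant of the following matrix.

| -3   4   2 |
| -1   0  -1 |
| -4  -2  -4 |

Expand along column 2:
  − 4 · |-1 -1; -4 -4| = −4·(4 − 4) = 0
  − (-2) · |-3 2; -1 -1| = −(-2)·(3 − (-2)) = 10
Sum: (0) + (10) = 10

The determinant is 10.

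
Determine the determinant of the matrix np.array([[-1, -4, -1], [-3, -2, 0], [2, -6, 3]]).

Expand along column 3:
  + (-1) · |-3 -2; 2 -6| = (-1)·(18 − (-4)) = -22
  + 3 · |-1 -4; -3 -2| = 3·(2 − 12) = -30
Sum: (-22) + (-30) = -52

The determinant is -52.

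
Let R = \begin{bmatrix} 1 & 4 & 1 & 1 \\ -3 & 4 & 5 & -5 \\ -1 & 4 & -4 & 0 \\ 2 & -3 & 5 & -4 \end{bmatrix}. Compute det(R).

Expand along row 3 (it has 1 zero):
  + (-1) · M_31   where M_31 = det([4 1 1; 4 5 -5; -3 5 -4]) = 86
  − (4) · M_32   where M_32 = det([1 1 1; -3 5 -5; 2 5 -4]) = -42
  + (-4) · M_33   where M_33 = det([1 4 1; -3 4 -5; 2 -3 -4]) = -118
det = (+1)·(-1)·(86) + (-1)·(4)·(-42) + (+1)·(-4)·(-118) = 554

|R| = 554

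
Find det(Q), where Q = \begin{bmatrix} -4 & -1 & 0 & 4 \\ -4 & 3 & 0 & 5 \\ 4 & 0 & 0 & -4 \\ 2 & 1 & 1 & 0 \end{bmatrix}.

Expand along column 3 (it has 3 zeros):
  − (1) · M_43   where M_43 = det([-4 -1 4; -4 3 5; 4 0 -4]) = -4
det = (-1)·(1)·(-4) = 4

4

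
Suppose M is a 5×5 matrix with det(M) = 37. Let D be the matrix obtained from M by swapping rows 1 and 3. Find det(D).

-37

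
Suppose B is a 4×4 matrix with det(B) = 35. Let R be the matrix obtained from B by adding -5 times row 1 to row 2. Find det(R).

The determinant is 35.

Adding a multiple of one row to another leaves the determinant unchanged.
det(R) = (1)·(35) = 35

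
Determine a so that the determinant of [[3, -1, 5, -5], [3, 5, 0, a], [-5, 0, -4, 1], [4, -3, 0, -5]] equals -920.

Expanding along the row containing a, det(M) is linear in a: det(M) = (55)·a + (-700).
Set (55)·a + (-700) = -920  ⇒  (55)·a = -220  ⇒  a = -4.

a = -4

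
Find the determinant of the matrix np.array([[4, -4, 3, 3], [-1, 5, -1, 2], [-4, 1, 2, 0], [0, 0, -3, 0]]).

Expand along row 4 (it has 3 zeros):
  − (-3) · M_43   where M_43 = det([4 -4 3; -1 5 2; -4 1 0]) = 81
det = (-1)·(-3)·(81) = 243

The determinant is 243.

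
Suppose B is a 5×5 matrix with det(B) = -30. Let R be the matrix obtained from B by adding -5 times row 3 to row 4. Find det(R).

The determinant is -30.

Adding a multiple of one row to another leaves the determinant unchanged.
det(R) = (1)·(-30) = -30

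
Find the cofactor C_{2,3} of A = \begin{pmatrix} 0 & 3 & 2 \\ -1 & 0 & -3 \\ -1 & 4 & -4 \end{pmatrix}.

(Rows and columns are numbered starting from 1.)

The cofactor is -3.

Delete row 2 and column 3; the remaining 2×2 submatrix is [0 3; -1 4].
Its determinant is 0·4 − 3·(-1) = 3.
The cofactor carries sign (−1)^(2+3) = −1, so C_{2,3} = −(3) = -3.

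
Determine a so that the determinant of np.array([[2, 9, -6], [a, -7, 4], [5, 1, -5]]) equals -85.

Expanding along the row containing a, det(B) is linear in a: det(B) = (39)·a + (32).
Set (39)·a + (32) = -85  ⇒  (39)·a = -117  ⇒  a = -3.

-3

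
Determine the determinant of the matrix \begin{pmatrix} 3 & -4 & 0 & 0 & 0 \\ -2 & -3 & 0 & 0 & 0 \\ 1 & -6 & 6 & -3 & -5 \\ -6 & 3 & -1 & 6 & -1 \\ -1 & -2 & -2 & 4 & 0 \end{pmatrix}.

374

The matrix is block lower-triangular with a 2×2 block and a 3×3 block on the diagonal, so its determinant equals the product of the determinants of the diagonal blocks.
det of the 2×2 block = -17
det of the 3×3 block = -22
det = (-17)·(-22) = 374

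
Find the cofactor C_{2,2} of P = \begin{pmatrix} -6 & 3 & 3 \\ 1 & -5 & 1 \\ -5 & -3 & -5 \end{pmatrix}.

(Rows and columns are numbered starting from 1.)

The cofactor is 45.

Delete row 2 and column 2; the remaining 2×2 submatrix is [-6 3; -5 -5].
Its determinant is (-6)·(-5) − 3·(-5) = 45.
The cofactor carries sign (−1)^(2+2) = +1, so C_{2,2} = +(45) = 45.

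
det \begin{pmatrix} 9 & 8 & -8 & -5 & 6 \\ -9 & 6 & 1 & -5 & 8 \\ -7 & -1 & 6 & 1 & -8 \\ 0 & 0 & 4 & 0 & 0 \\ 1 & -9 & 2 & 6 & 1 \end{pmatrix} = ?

Expand along row 4 (it has 4 zeros):
  − (4) · M_43   where M_43 = det([9 8 -5 6; -9 6 -5 8; -7 -1 1 -8; 1 -9 6 1]) = 536
det = (-1)·(4)·(536) = -2144

-2144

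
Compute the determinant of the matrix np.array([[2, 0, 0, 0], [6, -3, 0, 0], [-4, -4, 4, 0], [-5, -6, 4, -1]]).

The matrix is lower triangular, so the determinant is the product of the diagonal entries:
det = (2) · (-3) · (4) · (-1) = 24

24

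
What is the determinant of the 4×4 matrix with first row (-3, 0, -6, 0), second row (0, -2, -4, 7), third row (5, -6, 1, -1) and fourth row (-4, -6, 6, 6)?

Expand along row 1 (it has 2 zeros):
  + (-3) · M_11   where M_11 = det([-2 -4 7; -6 1 -1; -6 6 6]) = -402
  + (-6) · M_13   where M_13 = det([0 -2 7; 5 -6 -1; -4 -6 6]) = -326
det = (+1)·(-3)·(-402) + (+1)·(-6)·(-326) = 3162

3162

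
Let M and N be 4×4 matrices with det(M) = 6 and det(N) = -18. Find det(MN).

|MN| = -108

det(MN) = det(M)·det(N) = (6)·(-18) = -108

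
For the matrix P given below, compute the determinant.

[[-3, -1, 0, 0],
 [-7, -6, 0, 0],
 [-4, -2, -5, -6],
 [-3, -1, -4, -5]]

The determinant is 11.

P is block lower-triangular with a 2×2 block and a 2×2 block on the diagonal, so its determinant equals the product of the determinants of the diagonal blocks.
det of the 2×2 block = 11
det of the 2×2 block = 1
det = (11)·(1) = 11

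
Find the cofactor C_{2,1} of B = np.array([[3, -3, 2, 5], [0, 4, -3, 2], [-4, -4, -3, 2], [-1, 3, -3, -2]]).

The cofactor is -65.

Delete row 2 and column 1; the remaining 3×3 submatrix is [-3 2 5; -4 -3 2; 3 -3 -2].
Its determinant is 65.
The cofactor carries sign (−1)^(2+1) = −1, so C_{2,1} = −(65) = -65.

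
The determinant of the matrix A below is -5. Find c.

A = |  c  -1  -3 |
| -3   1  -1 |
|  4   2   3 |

Expanding along the column containing c, det(A) is linear in c: det(A) = (5)·c + (25).
Set (5)·c + (25) = -5  ⇒  (5)·c = -30  ⇒  c = -6.

c = -6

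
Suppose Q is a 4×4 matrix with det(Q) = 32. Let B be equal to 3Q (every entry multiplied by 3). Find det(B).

For a 4×4 matrix, det(3Q) = 3^4·det(Q) = 81·det(Q).
det(B) = (81)·(32) = 2592

2592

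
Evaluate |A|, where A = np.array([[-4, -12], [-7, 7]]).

|A| = -112

det(A) = (-4)·7 − (-12)·(-7) = -28 − 84 = -112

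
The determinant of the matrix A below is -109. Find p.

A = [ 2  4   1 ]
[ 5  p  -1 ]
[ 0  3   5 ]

p = -3

Expanding along the row containing p, det(A) is linear in p: det(A) = (10)·p + (-79).
Set (10)·p + (-79) = -109  ⇒  (10)·p = -30  ⇒  p = -3.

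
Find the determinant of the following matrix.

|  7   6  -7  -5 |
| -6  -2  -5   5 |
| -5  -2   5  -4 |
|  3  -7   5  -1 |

Expand along row 1:
  + (7) · M_11   where M_11 = det([-2 -5 5; -2 5 -4; -7 5 -1]) = -35
  − (6) · M_12   where M_12 = det([-6 -5 5; -5 5 -4; 3 5 -1]) = -205
  + (-7) · M_13   where M_13 = det([-6 -2 5; -5 -2 -4; 3 -7 -1]) = 395
  − (-5) · M_14   where M_14 = det([-6 -2 -5; -5 -2 5; 3 -7 5]) = -435
det = (+1)·(7)·(-35) + (-1)·(6)·(-205) + (+1)·(-7)·(395) + (-1)·(-5)·(-435) = -3955

-3955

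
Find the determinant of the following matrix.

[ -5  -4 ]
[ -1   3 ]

det = (-5)·3 − (-4)·(-1) = -15 − 4 = -19

The determinant is -19.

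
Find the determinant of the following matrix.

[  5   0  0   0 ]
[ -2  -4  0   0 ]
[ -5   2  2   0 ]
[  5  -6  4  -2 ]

The matrix is lower triangular, so the determinant is the product of the diagonal entries:
det = (5) · (-4) · (2) · (-2) = 80

80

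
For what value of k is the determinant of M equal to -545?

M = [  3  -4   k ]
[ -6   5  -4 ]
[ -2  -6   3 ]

Expanding along the row containing k, det(M) is linear in k: det(M) = (46)·k + (-131).
Set (46)·k + (-131) = -545  ⇒  (46)·k = -414  ⇒  k = -9.

-9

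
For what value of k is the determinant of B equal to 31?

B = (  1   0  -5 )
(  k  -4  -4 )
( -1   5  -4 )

k = 1

Expanding along the row containing k, det(B) is linear in k: det(B) = (-25)·k + (56).
Set (-25)·k + (56) = 31  ⇒  (-25)·k = -25  ⇒  k = 1.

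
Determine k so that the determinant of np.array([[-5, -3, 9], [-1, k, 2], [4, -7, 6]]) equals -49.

k = 0

Expanding along the row containing k, det(M) is linear in k: det(M) = (-66)·k + (-49).
Set (-66)·k + (-49) = -49  ⇒  (-66)·k = 0  ⇒  k = 0.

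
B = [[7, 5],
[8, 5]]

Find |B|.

det(B) = -5

det(B) = 7·5 − 5·8 = 35 − 40 = -5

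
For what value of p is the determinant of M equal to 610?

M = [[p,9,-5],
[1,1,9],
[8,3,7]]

Expanding along the column containing p, det(M) is linear in p: det(M) = (-20)·p + (610).
Set (-20)·p + (610) = 610  ⇒  (-20)·p = 0  ⇒  p = 0.

p = 0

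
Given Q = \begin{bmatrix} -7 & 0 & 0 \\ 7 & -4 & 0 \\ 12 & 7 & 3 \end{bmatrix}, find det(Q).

The determinant is 84.

Q is lower triangular, so det(Q) is the product of the diagonal entries:
det = (-7) · (-4) · (3) = 84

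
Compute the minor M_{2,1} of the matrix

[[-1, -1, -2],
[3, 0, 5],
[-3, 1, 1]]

1

Delete row 2 and column 1; the remaining 2×2 submatrix is [-1 -2; 1 1].
Its determinant is (-1)·1 − (-2)·1 = 1.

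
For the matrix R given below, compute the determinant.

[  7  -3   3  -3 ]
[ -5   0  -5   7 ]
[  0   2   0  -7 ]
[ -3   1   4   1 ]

The determinant is -247.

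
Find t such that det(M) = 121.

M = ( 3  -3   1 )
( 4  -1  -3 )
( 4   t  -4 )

t = 9

Expanding along the row containing t, det(M) is linear in t: det(M) = (13)·t + (4).
Set (13)·t + (4) = 121  ⇒  (13)·t = 117  ⇒  t = 9.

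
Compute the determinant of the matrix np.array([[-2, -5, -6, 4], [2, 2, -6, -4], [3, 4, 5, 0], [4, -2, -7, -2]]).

Expand along row 3 (it has 1 zero):
  + (3) · M_31   where M_31 = det([-5 -6 4; 2 -6 -4; -2 -7 -2]) = -96
  − (4) · M_32   where M_32 = det([-2 -6 4; 2 -6 -4; 4 -7 -2]) = 144
  + (5) · M_33   where M_33 = det([-2 -5 4; 2 2 -4; 4 -2 -2]) = 36
det = (+1)·(3)·(-96) + (-1)·(4)·(144) + (+1)·(5)·(36) = -684

-684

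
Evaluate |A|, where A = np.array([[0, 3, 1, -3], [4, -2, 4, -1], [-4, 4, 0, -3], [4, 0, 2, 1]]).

-96

Expand along row 1 (it has 1 zero):
  − (3) · M_12   where M_12 = det([4 4 -1; -4 0 -3; 4 2 1]) = 0
  + (1) · M_13   where M_13 = det([4 -2 -1; -4 4 -3; 4 0 1]) = 48
  − (-3) · M_14   where M_14 = det([4 -2 4; -4 4 0; 4 0 2]) = -48
det = (-1)·(3)·(0) + (+1)·(1)·(48) + (-1)·(-3)·(-48) = -96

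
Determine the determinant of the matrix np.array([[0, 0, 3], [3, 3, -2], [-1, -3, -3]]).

Expand along row 1:
  + 3 · |3 3; -1 -3| = 3·(-9 − (-3)) = -18

-18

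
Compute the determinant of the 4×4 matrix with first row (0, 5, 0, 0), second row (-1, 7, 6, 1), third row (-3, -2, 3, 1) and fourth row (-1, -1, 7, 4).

Expand along row 1 (it has 3 zeros):
  − (5) · M_12   where M_12 = det([-1 6 1; -3 3 1; -1 7 4]) = 43
det = (-1)·(5)·(43) = -215

-215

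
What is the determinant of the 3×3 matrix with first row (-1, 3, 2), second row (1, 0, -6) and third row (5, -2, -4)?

The determinant is -70.

Expand along column 2:
  − 3 · |1 -6; 5 -4| = −3·(-4 − (-30)) = -78
  − (-2) · |-1 2; 1 -6| = −(-2)·(6 − 2) = 8
Sum: (-78) + (8) = -70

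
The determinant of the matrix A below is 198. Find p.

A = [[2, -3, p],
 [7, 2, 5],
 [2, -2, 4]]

Expanding along the column containing p, det(A) is linear in p: det(A) = (-18)·p + (90).
Set (-18)·p + (90) = 198  ⇒  (-18)·p = 108  ⇒  p = -6.

-6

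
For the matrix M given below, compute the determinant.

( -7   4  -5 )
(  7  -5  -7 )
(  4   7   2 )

Expand along column 1:
  + (-7) · |-5 -7; 7 2| = (-7)·(-10 − (-49)) = -273
  − 7 · |4 -5; 7 2| = −7·(8 − (-35)) = -301
  + 4 · |4 -5; -5 -7| = 4·(-28 − 25) = -212
Sum: (-273) + (-301) + (-212) = -786

-786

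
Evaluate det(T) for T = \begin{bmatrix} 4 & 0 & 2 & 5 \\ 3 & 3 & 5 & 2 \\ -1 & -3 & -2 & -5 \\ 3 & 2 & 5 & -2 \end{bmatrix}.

The determinant is -33.

Expand along row 1 (it has 1 zero):
  + (4) · M_11   where M_11 = det([3 5 2; -3 -2 -5; 2 5 -2]) = -15
  + (2) · M_13   where M_13 = det([3 3 2; -1 -3 -5; 3 2 -2]) = 11
  − (5) · M_14   where M_14 = det([3 3 5; -1 -3 -2; 3 2 5]) = -1
det = (+1)·(4)·(-15) + (+1)·(2)·(11) + (-1)·(5)·(-1) = -33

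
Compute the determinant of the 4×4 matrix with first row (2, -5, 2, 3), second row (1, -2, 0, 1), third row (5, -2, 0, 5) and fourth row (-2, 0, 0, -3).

Expand along column 3 (it has 3 zeros):
  + (2) · M_13   where M_13 = det([1 -2 1; 5 -2 5; -2 0 -3]) = -8
det = (+1)·(2)·(-8) = -16

-16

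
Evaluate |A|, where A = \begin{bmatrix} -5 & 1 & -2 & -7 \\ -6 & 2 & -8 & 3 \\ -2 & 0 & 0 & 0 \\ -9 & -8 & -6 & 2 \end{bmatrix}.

Expand along row 3 (it has 3 zeros):
  + (-2) · M_31   where M_31 = det([1 -2 -7; 2 -8 3; -8 -6 2]) = 590
det = (+1)·(-2)·(590) = -1180

|A| = -1180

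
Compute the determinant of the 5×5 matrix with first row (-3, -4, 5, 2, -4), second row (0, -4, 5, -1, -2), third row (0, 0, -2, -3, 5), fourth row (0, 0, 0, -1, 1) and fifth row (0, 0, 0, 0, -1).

The determinant is -24.

The matrix is upper triangular, so the determinant is the product of the diagonal entries:
det = (-3) · (-4) · (-2) · (-1) · (-1) = -24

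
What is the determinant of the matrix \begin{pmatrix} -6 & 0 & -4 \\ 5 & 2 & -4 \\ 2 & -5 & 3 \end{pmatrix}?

Expand along row 1:
  + (-6) · |2 -4; -5 3| = (-6)·(6 − 20) = 84
  + (-4) · |5 2; 2 -5| = (-4)·(-25 − 4) = 116
Sum: (84) + (116) = 200

The determinant is 200.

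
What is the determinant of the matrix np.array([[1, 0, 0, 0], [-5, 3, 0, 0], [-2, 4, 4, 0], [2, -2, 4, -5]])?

The determinant is -60.

The matrix is lower triangular, so the determinant is the product of the diagonal entries:
det = (1) · (3) · (4) · (-5) = -60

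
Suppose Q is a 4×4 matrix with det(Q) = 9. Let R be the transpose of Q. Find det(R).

det(Qᵀ) = det(Q).
det(R) = (1)·(9) = 9

9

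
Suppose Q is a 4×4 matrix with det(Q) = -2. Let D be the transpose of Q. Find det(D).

det(D) = -2

det(Qᵀ) = det(Q).
det(D) = (1)·(-2) = -2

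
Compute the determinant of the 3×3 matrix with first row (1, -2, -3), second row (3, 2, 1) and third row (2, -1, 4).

Expand along column 1:
  + 1 · |2 1; -1 4| = 1·(8 − (-1)) = 9
  − 3 · |-2 -3; -1 4| = −3·(-8 − 3) = 33
  + 2 · |-2 -3; 2 1| = 2·(-2 − (-6)) = 8
Sum: (9) + (33) + (8) = 50

50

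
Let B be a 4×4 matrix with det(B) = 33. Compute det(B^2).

det(B^2) = (det B)^2 = (33)^2 = 1089

The determinant is 1089.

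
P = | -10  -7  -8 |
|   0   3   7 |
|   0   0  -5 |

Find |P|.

P is upper triangular, so det(P) is the product of the diagonal entries:
det = (-10) · (3) · (-5) = 150

150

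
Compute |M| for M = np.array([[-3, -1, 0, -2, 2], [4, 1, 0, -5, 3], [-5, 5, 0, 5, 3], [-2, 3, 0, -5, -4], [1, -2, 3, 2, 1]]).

5037

Expand along column 3 (it has 4 zeros):
  + (3) · M_53   where M_53 = det([-3 -1 -2 2; 4 1 -5 3; -5 5 5 3; -2 3 -5 -4]) = 1679
det = (+1)·(3)·(1679) = 5037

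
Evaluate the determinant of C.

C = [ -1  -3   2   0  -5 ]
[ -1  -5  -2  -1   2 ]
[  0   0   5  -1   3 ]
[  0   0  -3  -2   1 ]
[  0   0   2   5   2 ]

C is block upper-triangular with a 2×2 block and a 3×3 block on the diagonal, so its determinant equals the product of the determinants of the diagonal blocks.
det of the 2×2 block = 2
det of the 3×3 block = -86
det = (2)·(-86) = -172

-172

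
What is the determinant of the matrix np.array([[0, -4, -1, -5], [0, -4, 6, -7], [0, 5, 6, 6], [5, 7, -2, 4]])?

Expand along column 1 (it has 3 zeros):
  − (5) · M_41   where M_41 = det([-4 -1 -5; -4 6 -7; 5 6 6]) = -31
det = (-1)·(5)·(-31) = 155

155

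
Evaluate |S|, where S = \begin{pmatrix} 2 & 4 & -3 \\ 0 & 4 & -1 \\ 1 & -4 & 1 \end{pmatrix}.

Expand along row 2:
  + 4 · |2 -3; 1 1| = 4·(2 − (-3)) = 20
  − (-1) · |2 4; 1 -4| = −(-1)·(-8 − 4) = -12
Sum: (20) + (-12) = 8

8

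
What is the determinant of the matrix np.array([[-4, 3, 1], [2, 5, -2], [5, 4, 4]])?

The determinant is -183.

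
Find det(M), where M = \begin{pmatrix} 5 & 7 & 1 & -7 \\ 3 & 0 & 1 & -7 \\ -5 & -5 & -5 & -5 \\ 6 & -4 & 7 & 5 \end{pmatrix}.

440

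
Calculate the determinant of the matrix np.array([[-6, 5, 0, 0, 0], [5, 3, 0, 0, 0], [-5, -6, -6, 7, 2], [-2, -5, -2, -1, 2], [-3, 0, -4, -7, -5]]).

The matrix is block lower-triangular with a 2×2 block and a 3×3 block on the diagonal, so its determinant equals the product of the determinants of the diagonal blocks.
det of the 2×2 block = -43
det of the 3×3 block = -220
det = (-43)·(-220) = 9460

9460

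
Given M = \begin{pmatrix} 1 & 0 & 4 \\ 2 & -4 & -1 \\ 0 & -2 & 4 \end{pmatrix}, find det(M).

Expand along column 1:
  + 1 · |-4 -1; -2 4| = 1·(-16 − 2) = -18
  − 2 · |0 4; -2 4| = −2·(0 − (-8)) = -16
Sum: (-18) + (-16) = -34

|M| = -34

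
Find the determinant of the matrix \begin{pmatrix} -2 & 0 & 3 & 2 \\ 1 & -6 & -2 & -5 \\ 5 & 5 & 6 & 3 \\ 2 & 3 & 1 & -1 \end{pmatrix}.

Expand along row 1 (it has 1 zero):
  + (-2) · M_11   where M_11 = det([-6 -2 -5; 5 6 3; 3 1 -1]) = 91
  + (3) · M_13   where M_13 = det([1 -6 -5; 5 5 3; 2 3 -1]) = -105
  − (2) · M_14   where M_14 = det([1 -6 -2; 5 5 6; 2 3 1]) = -65
det = (+1)·(-2)·(91) + (+1)·(3)·(-105) + (-1)·(2)·(-65) = -367

-367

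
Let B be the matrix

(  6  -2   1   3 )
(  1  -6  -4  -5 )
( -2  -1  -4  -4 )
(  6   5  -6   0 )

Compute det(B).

The determinant is -242.

Expand along row 4 (it has 1 zero):
  − (6) · M_41   where M_41 = det([-2 1 3; -6 -4 -5; -1 -4 -4]) = 49
  + (5) · M_42   where M_42 = det([6 1 3; 1 -4 -5; -2 -4 -4]) = -46
  − (-6) · M_43   where M_43 = det([6 -2 3; 1 -6 -5; -2 -1 -4]) = 47
det = (-1)·(6)·(49) + (+1)·(5)·(-46) + (-1)·(-6)·(47) = -242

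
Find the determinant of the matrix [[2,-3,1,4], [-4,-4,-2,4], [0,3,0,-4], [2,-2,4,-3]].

Expand along row 3 (it has 2 zeros):
  − (3) · M_32   where M_32 = det([2 1 4; -4 -2 4; 2 4 -3]) = -72
  − (-4) · M_34   where M_34 = det([2 -3 1; -4 -4 -2; 2 -2 4]) = -60
det = (-1)·(3)·(-72) + (-1)·(-4)·(-60) = -24

-24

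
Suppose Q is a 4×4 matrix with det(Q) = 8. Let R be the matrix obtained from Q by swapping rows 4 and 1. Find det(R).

-8

Swapping two rows multiplies the determinant by −1.
det(R) = (-1)·(8) = -8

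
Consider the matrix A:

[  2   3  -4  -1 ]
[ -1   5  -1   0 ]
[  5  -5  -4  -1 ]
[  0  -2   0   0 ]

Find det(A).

Expand along row 4 (it has 3 zeros):
  + (-2) · M_42   where M_42 = det([2 -4 -1; -1 -1 0; 5 -4 -1]) = -3
det = (+1)·(-2)·(-3) = 6

6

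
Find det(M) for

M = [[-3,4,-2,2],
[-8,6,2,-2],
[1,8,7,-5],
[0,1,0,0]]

Expand along row 4 (it has 3 zeros):
  + (1) · M_42   where M_42 = det([-3 -2 2; -8 2 -2; 1 7 -5]) = -44
det = (+1)·(1)·(-44) = -44

|M| = -44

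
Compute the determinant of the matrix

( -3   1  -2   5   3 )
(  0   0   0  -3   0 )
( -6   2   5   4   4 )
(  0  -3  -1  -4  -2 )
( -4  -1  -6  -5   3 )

-3

Expand along row 2 (it has 4 zeros):
  + (-3) · M_24   where M_24 = det([-3 1 -2 3; -6 2 5 4; 0 -3 -1 -2; -4 -1 -6 3]) = 1
det = (+1)·(-3)·(1) = -3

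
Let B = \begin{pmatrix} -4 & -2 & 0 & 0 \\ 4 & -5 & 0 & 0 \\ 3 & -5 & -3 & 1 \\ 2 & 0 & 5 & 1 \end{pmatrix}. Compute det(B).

-224

B is block lower-triangular with a 2×2 block and a 2×2 block on the diagonal, so its determinant equals the product of the determinants of the diagonal blocks.
det of the 2×2 block = 28
det of the 2×2 block = -8
det = (28)·(-8) = -224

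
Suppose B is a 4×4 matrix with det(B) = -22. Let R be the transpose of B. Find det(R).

det(Bᵀ) = det(B).
det(R) = (1)·(-22) = -22

-22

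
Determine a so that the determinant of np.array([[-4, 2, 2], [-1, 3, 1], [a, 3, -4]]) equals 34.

a = 3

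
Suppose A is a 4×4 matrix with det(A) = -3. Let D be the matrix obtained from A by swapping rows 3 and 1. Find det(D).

det(D) = 3

Swapping two rows multiplies the determinant by −1.
det(D) = (-1)·(-3) = 3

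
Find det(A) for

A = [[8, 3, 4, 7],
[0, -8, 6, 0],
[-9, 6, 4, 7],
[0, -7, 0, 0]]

det(A) = -4998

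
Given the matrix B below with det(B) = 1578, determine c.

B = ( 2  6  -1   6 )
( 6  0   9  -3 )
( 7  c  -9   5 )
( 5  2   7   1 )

Expanding along the row containing c, det(B) is linear in c: det(B) = (-63)·c + (1074).
Set (-63)·c + (1074) = 1578  ⇒  (-63)·c = 504  ⇒  c = -8.

c = -8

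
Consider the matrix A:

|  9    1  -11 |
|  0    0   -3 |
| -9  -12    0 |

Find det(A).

Expand along row 2:
  − (-3) · |9 1; -9 -12| = −(-3)·(-108 − (-9)) = -297

The determinant is -297.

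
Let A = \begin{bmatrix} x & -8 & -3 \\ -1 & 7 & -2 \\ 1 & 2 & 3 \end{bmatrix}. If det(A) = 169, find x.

6

Expanding along the row containing x, det(A) is linear in x: det(A) = (25)·x + (19).
Set (25)·x + (19) = 169  ⇒  (25)·x = 150  ⇒  x = 6.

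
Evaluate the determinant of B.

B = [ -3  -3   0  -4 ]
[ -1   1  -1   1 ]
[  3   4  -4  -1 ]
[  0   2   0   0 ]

The determinant is -86.

Expand along row 4 (it has 3 zeros):
  + (2) · M_42   where M_42 = det([-3 0 -4; -1 -1 1; 3 -4 -1]) = -43
det = (+1)·(2)·(-43) = -86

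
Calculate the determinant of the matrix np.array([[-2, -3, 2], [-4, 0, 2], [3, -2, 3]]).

-46

Expand along column 2:
  − (-3) · |-4 2; 3 3| = −(-3)·(-12 − 6) = -54
  − (-2) · |-2 2; -4 2| = −(-2)·(-4 − (-8)) = 8
Sum: (-54) + (8) = -46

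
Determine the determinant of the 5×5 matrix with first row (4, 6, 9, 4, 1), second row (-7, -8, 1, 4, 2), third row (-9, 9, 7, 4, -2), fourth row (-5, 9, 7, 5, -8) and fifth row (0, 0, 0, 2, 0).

The determinant is -15964.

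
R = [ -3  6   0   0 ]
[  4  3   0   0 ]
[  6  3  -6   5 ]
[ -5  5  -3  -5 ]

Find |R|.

-1485

R is block lower-triangular with a 2×2 block and a 2×2 block on the diagonal, so its determinant equals the product of the determinants of the diagonal blocks.
det of the 2×2 block = -33
det of the 2×2 block = 45
det = (-33)·(45) = -1485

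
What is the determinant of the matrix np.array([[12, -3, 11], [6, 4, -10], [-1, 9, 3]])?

1886

Expand along row 1:
  + 12 · |4 -10; 9 3| = 12·(12 − (-90)) = 1224
  − (-3) · |6 -10; -1 3| = −(-3)·(18 − 10) = 24
  + 11 · |6 4; -1 9| = 11·(54 − (-4)) = 638
Sum: (1224) + (24) + (638) = 1886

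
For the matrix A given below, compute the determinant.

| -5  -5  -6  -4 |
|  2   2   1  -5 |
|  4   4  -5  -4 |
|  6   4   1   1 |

Expand along row 1:
  + (-5) · M_11   where M_11 = det([2 1 -5; 4 -5 -4; 4 1 1]) = -142
  − (-5) · M_12   where M_12 = det([2 1 -5; 4 -5 -4; 6 1 1]) = -200
  + (-6) · M_13   where M_13 = det([2 2 -5; 4 4 -4; 6 4 1]) = 24
  − (-4) · M_14   where M_14 = det([2 2 1; 4 4 -5; 6 4 1]) = -28
det = (+1)·(-5)·(-142) + (-1)·(-5)·(-200) + (+1)·(-6)·(24) + (-1)·(-4)·(-28) = -546

-546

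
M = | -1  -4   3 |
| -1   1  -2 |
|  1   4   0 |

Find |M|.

det(M) = -15

Expand along column 3:
  + 3 · |-1 1; 1 4| = 3·(-4 − 1) = -15
  − (-2) · |-1 -4; 1 4| = −(-2)·(-4 − (-4)) = 0
Sum: (-15) + (0) = -15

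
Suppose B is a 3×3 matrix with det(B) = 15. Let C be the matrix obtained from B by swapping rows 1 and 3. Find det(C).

-15

Swapping two rows multiplies the determinant by −1.
det(C) = (-1)·(15) = -15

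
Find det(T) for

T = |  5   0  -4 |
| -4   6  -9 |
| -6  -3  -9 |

-597

Expand along column 2:
  + 6 · |5 -4; -6 -9| = 6·(-45 − 24) = -414
  − (-3) · |5 -4; -4 -9| = −(-3)·(-45 − 16) = -183
Sum: (-414) + (-183) = -597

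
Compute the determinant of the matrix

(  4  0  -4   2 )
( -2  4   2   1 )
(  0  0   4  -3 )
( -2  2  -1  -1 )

-208

Expand along row 3 (it has 2 zeros):
  + (4) · M_33   where M_33 = det([4 0 2; -2 4 1; -2 2 -1]) = -16
  − (-3) · M_34   where M_34 = det([4 0 -4; -2 4 2; -2 2 -1]) = -48
det = (+1)·(4)·(-16) + (-1)·(-3)·(-48) = -208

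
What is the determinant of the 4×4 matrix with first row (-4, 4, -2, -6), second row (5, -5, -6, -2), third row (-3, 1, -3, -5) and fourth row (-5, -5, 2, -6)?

Expand along row 1:
  + (-4) · M_11   where M_11 = det([-5 -6 -2; 1 -3 -5; -5 2 -6]) = -300
  − (4) · M_12   where M_12 = det([5 -6 -2; -3 -3 -5; -5 2 -6]) = 140
  + (-2) · M_13   where M_13 = det([5 -5 -2; -3 1 -5; -5 -5 -6]) = -230
  − (-6) · M_14   where M_14 = det([5 -5 -6; -3 1 -3; -5 -5 2]) = -290
det = (+1)·(-4)·(-300) + (-1)·(4)·(140) + (+1)·(-2)·(-230) + (-1)·(-6)·(-290) = -640

-640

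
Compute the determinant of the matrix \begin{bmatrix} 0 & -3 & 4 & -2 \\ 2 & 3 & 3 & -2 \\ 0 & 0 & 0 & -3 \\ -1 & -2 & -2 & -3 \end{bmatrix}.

-21

Expand along row 3 (it has 3 zeros):
  − (-3) · M_34   where M_34 = det([0 -3 4; 2 3 3; -1 -2 -2]) = -7
det = (-1)·(-3)·(-7) = -21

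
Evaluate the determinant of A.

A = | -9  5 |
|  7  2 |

-53

det(A) = (-9)·2 − 5·7 = -18 − 35 = -53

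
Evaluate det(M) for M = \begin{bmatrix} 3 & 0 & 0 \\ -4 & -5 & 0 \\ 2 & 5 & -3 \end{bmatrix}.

45

M is lower triangular, so det(M) is the product of the diagonal entries:
det = (3) · (-5) · (-3) = 45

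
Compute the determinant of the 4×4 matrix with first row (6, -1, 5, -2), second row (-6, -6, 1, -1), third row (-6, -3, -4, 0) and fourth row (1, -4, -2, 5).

785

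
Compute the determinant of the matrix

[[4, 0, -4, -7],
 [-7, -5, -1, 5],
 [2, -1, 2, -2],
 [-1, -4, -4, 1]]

Expand along row 1 (it has 1 zero):
  + (4) · M_11   where M_11 = det([-5 -1 5; -1 2 -2; -4 -4 1]) = 81
  + (-4) · M_13   where M_13 = det([-7 -5 5; 2 -1 -2; -1 -4 1]) = 18
  − (-7) · M_14   where M_14 = det([-7 -5 -1; 2 -1 2; -1 -4 -4]) = -105
det = (+1)·(4)·(81) + (+1)·(-4)·(18) + (-1)·(-7)·(-105) = -483

The determinant is -483.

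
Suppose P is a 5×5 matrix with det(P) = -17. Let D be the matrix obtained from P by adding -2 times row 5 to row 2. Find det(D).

det(D) = -17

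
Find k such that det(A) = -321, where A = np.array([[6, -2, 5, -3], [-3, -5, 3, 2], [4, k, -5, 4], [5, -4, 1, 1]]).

0

Expanding along the row containing k, det(A) is linear in k: det(A) = (-125)·k + (-321).
Set (-125)·k + (-321) = -321  ⇒  (-125)·k = 0  ⇒  k = 0.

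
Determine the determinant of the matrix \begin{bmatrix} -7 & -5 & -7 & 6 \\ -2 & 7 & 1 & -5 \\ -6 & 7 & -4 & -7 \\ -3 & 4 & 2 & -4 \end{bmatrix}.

-723

Expand along row 1:
  + (-7) · M_11   where M_11 = det([7 1 -5; 7 -4 -7; 4 2 -4]) = 60
  − (-5) · M_12   where M_12 = det([-2 1 -5; -6 -4 -7; -3 2 -4]) = 57
  + (-7) · M_13   where M_13 = det([-2 7 -5; -6 7 -7; -3 4 -4]) = -6
  − (6) · M_14   where M_14 = det([-2 7 1; -6 7 -4; -3 4 2]) = 105
det = (+1)·(-7)·(60) + (-1)·(-5)·(57) + (+1)·(-7)·(-6) + (-1)·(6)·(105) = -723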